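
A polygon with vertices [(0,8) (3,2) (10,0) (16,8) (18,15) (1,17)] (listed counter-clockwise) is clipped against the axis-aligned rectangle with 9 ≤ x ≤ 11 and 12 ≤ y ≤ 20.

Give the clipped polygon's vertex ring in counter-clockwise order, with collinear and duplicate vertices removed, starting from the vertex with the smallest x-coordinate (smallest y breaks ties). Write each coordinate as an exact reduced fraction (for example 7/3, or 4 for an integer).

1. After x ≥ 9: [(9,2/7) (10,0) (16,8) (18,15) (9,273/17)]
2. After x ≤ 11: [(9,2/7) (10,0) (11,4/3) (11,269/17) (9,273/17)]
3. After y ≥ 12: [(9,12) (11,12) (11,269/17) (9,273/17)]
4. After y ≤ 20: [(9,12) (11,12) (11,269/17) (9,273/17)]
5. Canonical ring: [(9,12) (11,12) (11,269/17) (9,273/17)]

Clipped polygon: [(9,12) (11,12) (11,269/17) (9,273/17)]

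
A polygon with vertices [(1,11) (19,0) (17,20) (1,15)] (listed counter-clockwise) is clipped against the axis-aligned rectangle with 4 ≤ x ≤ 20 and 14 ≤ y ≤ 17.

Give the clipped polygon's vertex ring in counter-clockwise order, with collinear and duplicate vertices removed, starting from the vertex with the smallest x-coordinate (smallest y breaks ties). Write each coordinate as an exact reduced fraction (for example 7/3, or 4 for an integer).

Clipped polygon: [(4,14) (88/5,14) (173/10,17) (37/5,17) (4,255/16)]

1. After x ≥ 4: [(4,55/6) (19,0) (17,20) (4,255/16)]
2. After x ≤ 20: [(4,55/6) (19,0) (17,20) (4,255/16)]
3. After y ≥ 14: [(4,14) (88/5,14) (17,20) (4,255/16)]
4. After y ≤ 17: [(4,14) (88/5,14) (173/10,17) (37/5,17) (4,255/16)]
5. Canonical ring: [(4,14) (88/5,14) (173/10,17) (37/5,17) (4,255/16)]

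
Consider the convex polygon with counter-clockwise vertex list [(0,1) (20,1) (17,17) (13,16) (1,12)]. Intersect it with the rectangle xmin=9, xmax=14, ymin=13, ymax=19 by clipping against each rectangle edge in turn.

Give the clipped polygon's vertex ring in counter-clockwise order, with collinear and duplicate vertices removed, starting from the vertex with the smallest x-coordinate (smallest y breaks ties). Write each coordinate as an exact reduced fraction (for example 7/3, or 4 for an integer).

Clipped polygon: [(9,13) (14,13) (14,65/4) (13,16) (9,44/3)]

1. After x ≥ 9: [(9,1) (20,1) (17,17) (13,16) (9,44/3)]
2. After x ≤ 14: [(9,1) (14,1) (14,65/4) (13,16) (9,44/3)]
3. After y ≥ 13: [(9,13) (14,13) (14,65/4) (13,16) (9,44/3)]
4. After y ≤ 19: [(9,13) (14,13) (14,65/4) (13,16) (9,44/3)]
5. Canonical ring: [(9,13) (14,13) (14,65/4) (13,16) (9,44/3)]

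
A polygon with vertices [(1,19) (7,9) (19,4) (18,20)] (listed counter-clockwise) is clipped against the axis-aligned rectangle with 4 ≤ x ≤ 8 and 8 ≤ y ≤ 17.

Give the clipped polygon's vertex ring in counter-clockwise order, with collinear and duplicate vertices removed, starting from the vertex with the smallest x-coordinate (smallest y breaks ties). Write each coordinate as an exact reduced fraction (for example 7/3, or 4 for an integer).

Clipped polygon: [(4,14) (7,9) (8,103/12) (8,17) (4,17)]

1. After x ≥ 4: [(4,326/17) (4,14) (7,9) (19,4) (18,20)]
2. After x ≤ 8: [(8,330/17) (4,326/17) (4,14) (7,9) (8,103/12)]
3. After y ≥ 8: [(8,330/17) (4,326/17) (4,14) (7,9) (8,103/12)]
4. After y ≤ 17: [(8,17) (4,17) (4,14) (7,9) (8,103/12)]
5. Canonical ring: [(4,14) (7,9) (8,103/12) (8,17) (4,17)]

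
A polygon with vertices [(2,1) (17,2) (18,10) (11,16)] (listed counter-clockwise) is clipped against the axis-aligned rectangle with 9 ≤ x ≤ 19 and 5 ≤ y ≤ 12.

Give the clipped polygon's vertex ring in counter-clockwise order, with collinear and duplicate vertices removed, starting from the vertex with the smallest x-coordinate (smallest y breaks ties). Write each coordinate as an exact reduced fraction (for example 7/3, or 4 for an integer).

1. After x ≥ 9: [(9,38/3) (9,22/15) (17,2) (18,10) (11,16)]
2. After x ≤ 19: [(9,38/3) (9,22/15) (17,2) (18,10) (11,16)]
3. After y ≥ 5: [(9,38/3) (9,5) (139/8,5) (18,10) (11,16)]
4. After y ≤ 12: [(9,12) (9,5) (139/8,5) (18,10) (47/3,12)]
5. Canonical ring: [(9,5) (139/8,5) (18,10) (47/3,12) (9,12)]

Clipped polygon: [(9,5) (139/8,5) (18,10) (47/3,12) (9,12)]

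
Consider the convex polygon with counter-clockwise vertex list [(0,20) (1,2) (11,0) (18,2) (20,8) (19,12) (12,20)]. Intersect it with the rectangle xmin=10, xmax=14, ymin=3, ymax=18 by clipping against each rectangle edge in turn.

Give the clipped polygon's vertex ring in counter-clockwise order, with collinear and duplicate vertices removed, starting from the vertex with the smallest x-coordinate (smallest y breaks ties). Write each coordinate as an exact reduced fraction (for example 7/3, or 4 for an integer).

Clipped polygon: [(10,3) (14,3) (14,124/7) (55/4,18) (10,18)]

1. After x ≥ 10: [(10,20) (10,1/5) (11,0) (18,2) (20,8) (19,12) (12,20)]
2. After x ≤ 14: [(10,20) (10,1/5) (11,0) (14,6/7) (14,124/7) (12,20)]
3. After y ≥ 3: [(10,20) (10,3) (14,3) (14,124/7) (12,20)]
4. After y ≤ 18: [(10,18) (10,3) (14,3) (14,124/7) (55/4,18)]
5. Canonical ring: [(10,3) (14,3) (14,124/7) (55/4,18) (10,18)]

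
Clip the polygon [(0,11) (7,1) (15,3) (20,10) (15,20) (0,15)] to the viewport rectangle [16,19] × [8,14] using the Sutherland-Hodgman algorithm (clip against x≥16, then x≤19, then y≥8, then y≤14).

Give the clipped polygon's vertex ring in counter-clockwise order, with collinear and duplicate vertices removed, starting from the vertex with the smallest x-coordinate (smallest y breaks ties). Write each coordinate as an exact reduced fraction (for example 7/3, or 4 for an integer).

Clipped polygon: [(16,8) (130/7,8) (19,43/5) (19,12) (18,14) (16,14)]

1. After x ≥ 16: [(16,22/5) (20,10) (16,18)]
2. After x ≤ 19: [(16,22/5) (19,43/5) (19,12) (16,18)]
3. After y ≥ 8: [(16,8) (130/7,8) (19,43/5) (19,12) (16,18)]
4. After y ≤ 14: [(16,14) (16,8) (130/7,8) (19,43/5) (19,12) (18,14)]
5. Canonical ring: [(16,8) (130/7,8) (19,43/5) (19,12) (18,14) (16,14)]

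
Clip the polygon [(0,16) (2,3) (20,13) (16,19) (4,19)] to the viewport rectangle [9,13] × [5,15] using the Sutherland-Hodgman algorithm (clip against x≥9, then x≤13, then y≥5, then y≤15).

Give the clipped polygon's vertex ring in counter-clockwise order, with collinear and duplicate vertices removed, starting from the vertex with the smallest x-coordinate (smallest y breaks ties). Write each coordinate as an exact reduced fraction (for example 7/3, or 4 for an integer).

1. After x ≥ 9: [(9,62/9) (20,13) (16,19) (9,19)]
2. After x ≤ 13: [(9,62/9) (13,82/9) (13,19) (9,19)]
3. After y ≥ 5: [(9,62/9) (13,82/9) (13,19) (9,19)]
4. After y ≤ 15: [(9,15) (9,62/9) (13,82/9) (13,15)]
5. Canonical ring: [(9,62/9) (13,82/9) (13,15) (9,15)]

Clipped polygon: [(9,62/9) (13,82/9) (13,15) (9,15)]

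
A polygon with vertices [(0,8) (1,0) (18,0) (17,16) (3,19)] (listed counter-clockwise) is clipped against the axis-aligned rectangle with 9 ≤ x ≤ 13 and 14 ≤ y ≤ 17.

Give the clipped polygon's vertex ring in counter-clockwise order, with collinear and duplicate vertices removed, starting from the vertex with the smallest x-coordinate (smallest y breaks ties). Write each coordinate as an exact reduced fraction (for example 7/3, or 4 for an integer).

1. After x ≥ 9: [(9,0) (18,0) (17,16) (9,124/7)]
2. After x ≤ 13: [(9,0) (13,0) (13,118/7) (9,124/7)]
3. After y ≥ 14: [(9,14) (13,14) (13,118/7) (9,124/7)]
4. After y ≤ 17: [(9,17) (9,14) (13,14) (13,118/7) (37/3,17)]
5. Canonical ring: [(9,14) (13,14) (13,118/7) (37/3,17) (9,17)]

Clipped polygon: [(9,14) (13,14) (13,118/7) (37/3,17) (9,17)]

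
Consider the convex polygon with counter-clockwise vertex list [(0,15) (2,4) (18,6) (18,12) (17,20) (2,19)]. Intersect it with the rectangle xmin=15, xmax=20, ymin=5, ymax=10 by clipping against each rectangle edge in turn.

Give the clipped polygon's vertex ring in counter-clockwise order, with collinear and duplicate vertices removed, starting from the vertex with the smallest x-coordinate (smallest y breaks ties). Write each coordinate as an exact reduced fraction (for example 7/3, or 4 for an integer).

1. After x ≥ 15: [(15,45/8) (18,6) (18,12) (17,20) (15,298/15)]
2. After x ≤ 20: [(15,45/8) (18,6) (18,12) (17,20) (15,298/15)]
3. After y ≥ 5: [(15,45/8) (18,6) (18,12) (17,20) (15,298/15)]
4. After y ≤ 10: [(15,10) (15,45/8) (18,6) (18,10)]
5. Canonical ring: [(15,45/8) (18,6) (18,10) (15,10)]

Clipped polygon: [(15,45/8) (18,6) (18,10) (15,10)]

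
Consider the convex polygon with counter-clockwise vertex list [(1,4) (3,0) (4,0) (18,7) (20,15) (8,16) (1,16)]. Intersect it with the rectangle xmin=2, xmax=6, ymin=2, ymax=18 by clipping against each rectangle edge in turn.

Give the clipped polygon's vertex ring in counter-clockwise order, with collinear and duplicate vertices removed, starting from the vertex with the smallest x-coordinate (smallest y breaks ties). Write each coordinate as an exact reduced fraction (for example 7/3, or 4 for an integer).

Clipped polygon: [(2,2) (6,2) (6,16) (2,16)]

1. After x ≥ 2: [(2,2) (3,0) (4,0) (18,7) (20,15) (8,16) (2,16)]
2. After x ≤ 6: [(2,2) (3,0) (4,0) (6,1) (6,16) (2,16)]
3. After y ≥ 2: [(2,2) (2,2) (6,2) (6,16) (2,16)]
4. After y ≤ 18: [(2,2) (2,2) (6,2) (6,16) (2,16)]
5. Canonical ring: [(2,2) (6,2) (6,16) (2,16)]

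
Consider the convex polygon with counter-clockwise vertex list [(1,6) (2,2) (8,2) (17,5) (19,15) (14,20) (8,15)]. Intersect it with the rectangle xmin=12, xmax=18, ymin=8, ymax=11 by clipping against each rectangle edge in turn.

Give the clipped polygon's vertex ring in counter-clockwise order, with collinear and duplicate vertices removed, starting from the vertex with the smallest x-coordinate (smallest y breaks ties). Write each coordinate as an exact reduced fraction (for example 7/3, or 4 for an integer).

Clipped polygon: [(12,8) (88/5,8) (18,10) (18,11) (12,11)]

1. After x ≥ 12: [(12,10/3) (17,5) (19,15) (14,20) (12,55/3)]
2. After x ≤ 18: [(12,10/3) (17,5) (18,10) (18,16) (14,20) (12,55/3)]
3. After y ≥ 8: [(12,8) (88/5,8) (18,10) (18,16) (14,20) (12,55/3)]
4. After y ≤ 11: [(12,11) (12,8) (88/5,8) (18,10) (18,11)]
5. Canonical ring: [(12,8) (88/5,8) (18,10) (18,11) (12,11)]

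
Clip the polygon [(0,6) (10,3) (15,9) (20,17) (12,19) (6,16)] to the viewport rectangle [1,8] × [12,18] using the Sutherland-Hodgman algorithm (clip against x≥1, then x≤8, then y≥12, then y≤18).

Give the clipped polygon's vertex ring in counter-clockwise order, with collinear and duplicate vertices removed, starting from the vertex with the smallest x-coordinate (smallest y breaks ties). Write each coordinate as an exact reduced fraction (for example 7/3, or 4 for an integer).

Clipped polygon: [(18/5,12) (8,12) (8,17) (6,16)]

1. After x ≥ 1: [(1,23/3) (1,57/10) (10,3) (15,9) (20,17) (12,19) (6,16)]
2. After x ≤ 8: [(1,23/3) (1,57/10) (8,18/5) (8,17) (6,16)]
3. After y ≥ 12: [(18/5,12) (8,12) (8,17) (6,16)]
4. After y ≤ 18: [(18/5,12) (8,12) (8,17) (6,16)]
5. Canonical ring: [(18/5,12) (8,12) (8,17) (6,16)]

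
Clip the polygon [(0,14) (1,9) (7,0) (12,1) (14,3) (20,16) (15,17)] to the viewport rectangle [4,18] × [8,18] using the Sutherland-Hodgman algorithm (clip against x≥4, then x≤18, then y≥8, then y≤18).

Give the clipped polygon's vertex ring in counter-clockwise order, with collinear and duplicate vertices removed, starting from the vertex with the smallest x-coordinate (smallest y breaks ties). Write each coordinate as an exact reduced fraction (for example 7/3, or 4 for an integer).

1. After x ≥ 4: [(4,74/5) (4,9/2) (7,0) (12,1) (14,3) (20,16) (15,17)]
2. After x ≤ 18: [(4,74/5) (4,9/2) (7,0) (12,1) (14,3) (18,35/3) (18,82/5) (15,17)]
3. After y ≥ 8: [(4,74/5) (4,8) (212/13,8) (18,35/3) (18,82/5) (15,17)]
4. After y ≤ 18: [(4,74/5) (4,8) (212/13,8) (18,35/3) (18,82/5) (15,17)]
5. Canonical ring: [(4,8) (212/13,8) (18,35/3) (18,82/5) (15,17) (4,74/5)]

Clipped polygon: [(4,8) (212/13,8) (18,35/3) (18,82/5) (15,17) (4,74/5)]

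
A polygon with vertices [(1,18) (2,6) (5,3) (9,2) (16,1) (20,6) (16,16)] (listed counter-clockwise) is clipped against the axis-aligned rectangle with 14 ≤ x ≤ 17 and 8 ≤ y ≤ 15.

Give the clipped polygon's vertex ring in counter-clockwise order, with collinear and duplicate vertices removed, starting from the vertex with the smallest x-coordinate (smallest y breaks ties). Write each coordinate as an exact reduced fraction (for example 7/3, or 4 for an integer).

1. After x ≥ 14: [(14,244/15) (14,9/7) (16,1) (20,6) (16,16)]
2. After x ≤ 17: [(14,244/15) (14,9/7) (16,1) (17,9/4) (17,27/2) (16,16)]
3. After y ≥ 8: [(14,244/15) (14,8) (17,8) (17,27/2) (16,16)]
4. After y ≤ 15: [(14,15) (14,8) (17,8) (17,27/2) (82/5,15)]
5. Canonical ring: [(14,8) (17,8) (17,27/2) (82/5,15) (14,15)]

Clipped polygon: [(14,8) (17,8) (17,27/2) (82/5,15) (14,15)]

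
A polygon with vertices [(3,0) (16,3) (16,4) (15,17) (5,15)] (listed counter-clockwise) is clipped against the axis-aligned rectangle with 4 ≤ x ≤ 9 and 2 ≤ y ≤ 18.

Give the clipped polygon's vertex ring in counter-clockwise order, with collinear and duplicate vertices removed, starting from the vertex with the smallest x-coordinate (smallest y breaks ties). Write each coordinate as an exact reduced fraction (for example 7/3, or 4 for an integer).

Clipped polygon: [(4,2) (9,2) (9,79/5) (5,15) (4,15/2)]

1. After x ≥ 4: [(4,15/2) (4,3/13) (16,3) (16,4) (15,17) (5,15)]
2. After x ≤ 9: [(4,15/2) (4,3/13) (9,18/13) (9,79/5) (5,15)]
3. After y ≥ 2: [(4,15/2) (4,2) (9,2) (9,79/5) (5,15)]
4. After y ≤ 18: [(4,15/2) (4,2) (9,2) (9,79/5) (5,15)]
5. Canonical ring: [(4,2) (9,2) (9,79/5) (5,15) (4,15/2)]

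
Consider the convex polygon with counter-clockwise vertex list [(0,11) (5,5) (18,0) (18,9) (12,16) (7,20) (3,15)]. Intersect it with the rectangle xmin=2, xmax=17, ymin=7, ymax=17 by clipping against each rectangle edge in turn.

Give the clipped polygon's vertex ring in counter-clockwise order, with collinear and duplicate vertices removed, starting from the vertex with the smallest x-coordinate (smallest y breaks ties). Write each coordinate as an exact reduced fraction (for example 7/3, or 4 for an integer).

Clipped polygon: [(2,43/5) (10/3,7) (17,7) (17,61/6) (12,16) (43/4,17) (23/5,17) (3,15) (2,41/3)]

1. After x ≥ 2: [(2,41/3) (2,43/5) (5,5) (18,0) (18,9) (12,16) (7,20) (3,15)]
2. After x ≤ 17: [(2,41/3) (2,43/5) (5,5) (17,5/13) (17,61/6) (12,16) (7,20) (3,15)]
3. After y ≥ 7: [(2,41/3) (2,43/5) (10/3,7) (17,7) (17,61/6) (12,16) (7,20) (3,15)]
4. After y ≤ 17: [(2,41/3) (2,43/5) (10/3,7) (17,7) (17,61/6) (12,16) (43/4,17) (23/5,17) (3,15)]
5. Canonical ring: [(2,43/5) (10/3,7) (17,7) (17,61/6) (12,16) (43/4,17) (23/5,17) (3,15) (2,41/3)]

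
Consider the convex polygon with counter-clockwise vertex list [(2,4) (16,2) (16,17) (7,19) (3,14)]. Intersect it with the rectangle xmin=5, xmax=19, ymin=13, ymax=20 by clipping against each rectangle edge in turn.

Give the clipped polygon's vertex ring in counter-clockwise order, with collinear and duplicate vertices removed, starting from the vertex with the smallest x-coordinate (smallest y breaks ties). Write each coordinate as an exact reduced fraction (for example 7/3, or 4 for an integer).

Clipped polygon: [(5,13) (16,13) (16,17) (7,19) (5,33/2)]

1. After x ≥ 5: [(5,25/7) (16,2) (16,17) (7,19) (5,33/2)]
2. After x ≤ 19: [(5,25/7) (16,2) (16,17) (7,19) (5,33/2)]
3. After y ≥ 13: [(5,13) (16,13) (16,17) (7,19) (5,33/2)]
4. After y ≤ 20: [(5,13) (16,13) (16,17) (7,19) (5,33/2)]
5. Canonical ring: [(5,13) (16,13) (16,17) (7,19) (5,33/2)]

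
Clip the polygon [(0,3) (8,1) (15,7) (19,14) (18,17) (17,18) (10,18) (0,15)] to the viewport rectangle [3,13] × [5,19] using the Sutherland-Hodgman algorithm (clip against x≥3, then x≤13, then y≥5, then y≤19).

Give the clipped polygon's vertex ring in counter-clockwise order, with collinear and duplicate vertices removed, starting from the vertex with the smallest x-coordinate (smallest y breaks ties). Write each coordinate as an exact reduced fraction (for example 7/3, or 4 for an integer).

1. After x ≥ 3: [(3,9/4) (8,1) (15,7) (19,14) (18,17) (17,18) (10,18) (3,159/10)]
2. After x ≤ 13: [(3,9/4) (8,1) (13,37/7) (13,18) (10,18) (3,159/10)]
3. After y ≥ 5: [(3,5) (38/3,5) (13,37/7) (13,18) (10,18) (3,159/10)]
4. After y ≤ 19: [(3,5) (38/3,5) (13,37/7) (13,18) (10,18) (3,159/10)]
5. Canonical ring: [(3,5) (38/3,5) (13,37/7) (13,18) (10,18) (3,159/10)]

Clipped polygon: [(3,5) (38/3,5) (13,37/7) (13,18) (10,18) (3,159/10)]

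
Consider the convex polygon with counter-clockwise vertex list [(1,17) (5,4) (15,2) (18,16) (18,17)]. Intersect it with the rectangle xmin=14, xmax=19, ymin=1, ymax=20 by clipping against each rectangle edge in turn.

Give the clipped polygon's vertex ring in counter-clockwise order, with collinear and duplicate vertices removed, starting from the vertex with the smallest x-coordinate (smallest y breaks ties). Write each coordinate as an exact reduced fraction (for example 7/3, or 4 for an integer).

Clipped polygon: [(14,11/5) (15,2) (18,16) (18,17) (14,17)]

1. After x ≥ 14: [(14,17) (14,11/5) (15,2) (18,16) (18,17)]
2. After x ≤ 19: [(14,17) (14,11/5) (15,2) (18,16) (18,17)]
3. After y ≥ 1: [(14,17) (14,11/5) (15,2) (18,16) (18,17)]
4. After y ≤ 20: [(14,17) (14,11/5) (15,2) (18,16) (18,17)]
5. Canonical ring: [(14,11/5) (15,2) (18,16) (18,17) (14,17)]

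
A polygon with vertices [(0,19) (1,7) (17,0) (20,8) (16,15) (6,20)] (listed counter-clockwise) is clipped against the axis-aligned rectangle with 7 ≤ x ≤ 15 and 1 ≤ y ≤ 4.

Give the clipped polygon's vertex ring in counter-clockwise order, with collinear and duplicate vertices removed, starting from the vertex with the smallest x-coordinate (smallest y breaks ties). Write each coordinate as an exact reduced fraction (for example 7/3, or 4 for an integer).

Clipped polygon: [(55/7,4) (103/7,1) (15,1) (15,4)]

1. After x ≥ 7: [(7,35/8) (17,0) (20,8) (16,15) (7,39/2)]
2. After x ≤ 15: [(7,35/8) (15,7/8) (15,31/2) (7,39/2)]
3. After y ≥ 1: [(7,35/8) (103/7,1) (15,1) (15,31/2) (7,39/2)]
4. After y ≤ 4: [(55/7,4) (103/7,1) (15,1) (15,4)]
5. Canonical ring: [(55/7,4) (103/7,1) (15,1) (15,4)]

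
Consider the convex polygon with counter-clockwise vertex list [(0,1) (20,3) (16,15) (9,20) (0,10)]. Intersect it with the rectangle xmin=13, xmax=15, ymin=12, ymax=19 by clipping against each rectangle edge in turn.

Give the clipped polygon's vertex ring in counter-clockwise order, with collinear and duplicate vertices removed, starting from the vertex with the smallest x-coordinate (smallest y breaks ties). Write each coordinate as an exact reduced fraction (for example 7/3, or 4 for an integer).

Clipped polygon: [(13,12) (15,12) (15,110/7) (13,120/7)]

1. After x ≥ 13: [(13,23/10) (20,3) (16,15) (13,120/7)]
2. After x ≤ 15: [(13,23/10) (15,5/2) (15,110/7) (13,120/7)]
3. After y ≥ 12: [(13,12) (15,12) (15,110/7) (13,120/7)]
4. After y ≤ 19: [(13,12) (15,12) (15,110/7) (13,120/7)]
5. Canonical ring: [(13,12) (15,12) (15,110/7) (13,120/7)]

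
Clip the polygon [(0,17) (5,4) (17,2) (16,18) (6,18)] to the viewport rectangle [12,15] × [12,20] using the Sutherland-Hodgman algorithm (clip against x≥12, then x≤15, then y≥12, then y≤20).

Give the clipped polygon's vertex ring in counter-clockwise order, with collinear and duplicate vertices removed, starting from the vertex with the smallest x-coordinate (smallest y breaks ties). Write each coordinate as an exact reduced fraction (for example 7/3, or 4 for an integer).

1. After x ≥ 12: [(12,17/6) (17,2) (16,18) (12,18)]
2. After x ≤ 15: [(12,17/6) (15,7/3) (15,18) (12,18)]
3. After y ≥ 12: [(12,12) (15,12) (15,18) (12,18)]
4. After y ≤ 20: [(12,12) (15,12) (15,18) (12,18)]
5. Canonical ring: [(12,12) (15,12) (15,18) (12,18)]

Clipped polygon: [(12,12) (15,12) (15,18) (12,18)]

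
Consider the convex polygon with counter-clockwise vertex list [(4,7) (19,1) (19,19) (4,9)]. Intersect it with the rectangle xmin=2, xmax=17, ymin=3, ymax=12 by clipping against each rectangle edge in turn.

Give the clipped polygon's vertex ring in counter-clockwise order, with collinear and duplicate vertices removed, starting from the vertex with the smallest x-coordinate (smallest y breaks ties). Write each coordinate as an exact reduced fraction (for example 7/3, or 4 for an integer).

1. After x ≥ 2: [(4,7) (19,1) (19,19) (4,9)]
2. After x ≤ 17: [(4,7) (17,9/5) (17,53/3) (4,9)]
3. After y ≥ 3: [(4,7) (14,3) (17,3) (17,53/3) (4,9)]
4. After y ≤ 12: [(4,7) (14,3) (17,3) (17,12) (17/2,12) (4,9)]
5. Canonical ring: [(4,7) (14,3) (17,3) (17,12) (17/2,12) (4,9)]

Clipped polygon: [(4,7) (14,3) (17,3) (17,12) (17/2,12) (4,9)]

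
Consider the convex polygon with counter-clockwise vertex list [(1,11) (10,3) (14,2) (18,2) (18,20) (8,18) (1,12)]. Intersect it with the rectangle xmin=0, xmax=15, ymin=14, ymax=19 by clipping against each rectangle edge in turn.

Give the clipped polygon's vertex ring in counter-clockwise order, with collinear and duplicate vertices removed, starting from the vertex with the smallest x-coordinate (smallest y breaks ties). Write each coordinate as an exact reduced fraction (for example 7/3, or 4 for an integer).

Clipped polygon: [(10/3,14) (15,14) (15,19) (13,19) (8,18)]

1. After x ≥ 0: [(1,11) (10,3) (14,2) (18,2) (18,20) (8,18) (1,12)]
2. After x ≤ 15: [(1,11) (10,3) (14,2) (15,2) (15,97/5) (8,18) (1,12)]
3. After y ≥ 14: [(15,14) (15,97/5) (8,18) (10/3,14)]
4. After y ≤ 19: [(15,14) (15,19) (13,19) (8,18) (10/3,14)]
5. Canonical ring: [(10/3,14) (15,14) (15,19) (13,19) (8,18)]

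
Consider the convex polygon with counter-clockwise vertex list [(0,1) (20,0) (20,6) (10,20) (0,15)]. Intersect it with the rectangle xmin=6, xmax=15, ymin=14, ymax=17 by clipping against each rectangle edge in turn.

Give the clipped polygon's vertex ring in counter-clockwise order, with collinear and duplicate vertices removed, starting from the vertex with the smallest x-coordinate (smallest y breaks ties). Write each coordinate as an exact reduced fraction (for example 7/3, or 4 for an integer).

Clipped polygon: [(6,14) (100/7,14) (85/7,17) (6,17)]

1. After x ≥ 6: [(6,7/10) (20,0) (20,6) (10,20) (6,18)]
2. After x ≤ 15: [(6,7/10) (15,1/4) (15,13) (10,20) (6,18)]
3. After y ≥ 14: [(6,14) (100/7,14) (10,20) (6,18)]
4. After y ≤ 17: [(6,17) (6,14) (100/7,14) (85/7,17)]
5. Canonical ring: [(6,14) (100/7,14) (85/7,17) (6,17)]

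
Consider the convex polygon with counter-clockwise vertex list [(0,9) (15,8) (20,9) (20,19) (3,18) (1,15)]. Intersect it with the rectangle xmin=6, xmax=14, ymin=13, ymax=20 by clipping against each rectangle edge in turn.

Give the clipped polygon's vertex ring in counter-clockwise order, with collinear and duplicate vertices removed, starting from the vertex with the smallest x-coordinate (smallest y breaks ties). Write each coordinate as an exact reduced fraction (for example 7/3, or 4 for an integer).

1. After x ≥ 6: [(6,43/5) (15,8) (20,9) (20,19) (6,309/17)]
2. After x ≤ 14: [(6,43/5) (14,121/15) (14,317/17) (6,309/17)]
3. After y ≥ 13: [(6,13) (14,13) (14,317/17) (6,309/17)]
4. After y ≤ 20: [(6,13) (14,13) (14,317/17) (6,309/17)]
5. Canonical ring: [(6,13) (14,13) (14,317/17) (6,309/17)]

Clipped polygon: [(6,13) (14,13) (14,317/17) (6,309/17)]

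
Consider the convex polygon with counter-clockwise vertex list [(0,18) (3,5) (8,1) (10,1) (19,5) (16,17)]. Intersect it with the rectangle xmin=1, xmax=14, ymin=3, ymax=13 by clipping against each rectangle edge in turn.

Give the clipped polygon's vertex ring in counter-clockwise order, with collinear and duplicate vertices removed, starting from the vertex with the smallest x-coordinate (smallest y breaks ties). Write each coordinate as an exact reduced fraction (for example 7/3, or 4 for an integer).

1. After x ≥ 1: [(1,287/16) (1,41/3) (3,5) (8,1) (10,1) (19,5) (16,17)]
2. After x ≤ 14: [(14,137/8) (1,287/16) (1,41/3) (3,5) (8,1) (10,1) (14,25/9)]
3. After y ≥ 3: [(14,3) (14,137/8) (1,287/16) (1,41/3) (3,5) (11/2,3)]
4. After y ≤ 13: [(14,3) (14,13) (15/13,13) (3,5) (11/2,3)]
5. Canonical ring: [(15/13,13) (3,5) (11/2,3) (14,3) (14,13)]

Clipped polygon: [(15/13,13) (3,5) (11/2,3) (14,3) (14,13)]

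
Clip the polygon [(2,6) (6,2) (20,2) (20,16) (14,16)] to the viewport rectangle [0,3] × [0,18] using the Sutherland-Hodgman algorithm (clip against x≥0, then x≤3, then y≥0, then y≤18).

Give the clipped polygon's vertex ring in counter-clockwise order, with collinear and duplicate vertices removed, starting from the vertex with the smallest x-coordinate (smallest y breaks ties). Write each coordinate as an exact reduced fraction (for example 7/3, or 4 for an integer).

1. After x ≥ 0: [(2,6) (6,2) (20,2) (20,16) (14,16)]
2. After x ≤ 3: [(3,41/6) (2,6) (3,5)]
3. After y ≥ 0: [(3,41/6) (2,6) (3,5)]
4. After y ≤ 18: [(3,41/6) (2,6) (3,5)]
5. Canonical ring: [(2,6) (3,5) (3,41/6)]

Clipped polygon: [(2,6) (3,5) (3,41/6)]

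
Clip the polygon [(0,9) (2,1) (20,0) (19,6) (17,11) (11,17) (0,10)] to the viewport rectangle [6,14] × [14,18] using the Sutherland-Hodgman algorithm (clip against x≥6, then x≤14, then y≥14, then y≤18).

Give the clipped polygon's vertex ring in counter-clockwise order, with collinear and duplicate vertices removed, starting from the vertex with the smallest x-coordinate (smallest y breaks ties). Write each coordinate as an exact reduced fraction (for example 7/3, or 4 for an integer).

1. After x ≥ 6: [(6,7/9) (20,0) (19,6) (17,11) (11,17) (6,152/11)]
2. After x ≤ 14: [(6,7/9) (14,1/3) (14,14) (11,17) (6,152/11)]
3. After y ≥ 14: [(14,14) (14,14) (11,17) (44/7,14)]
4. After y ≤ 18: [(14,14) (14,14) (11,17) (44/7,14)]
5. Canonical ring: [(44/7,14) (14,14) (11,17)]

Clipped polygon: [(44/7,14) (14,14) (11,17)]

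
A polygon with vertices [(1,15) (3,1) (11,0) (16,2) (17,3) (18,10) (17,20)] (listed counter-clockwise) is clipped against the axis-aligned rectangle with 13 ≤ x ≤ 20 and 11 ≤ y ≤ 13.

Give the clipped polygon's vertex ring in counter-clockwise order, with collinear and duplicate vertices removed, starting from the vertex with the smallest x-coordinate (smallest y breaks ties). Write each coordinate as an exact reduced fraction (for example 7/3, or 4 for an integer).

Clipped polygon: [(13,11) (179/10,11) (177/10,13) (13,13)]

1. After x ≥ 13: [(13,75/4) (13,4/5) (16,2) (17,3) (18,10) (17,20)]
2. After x ≤ 20: [(13,75/4) (13,4/5) (16,2) (17,3) (18,10) (17,20)]
3. After y ≥ 11: [(13,75/4) (13,11) (179/10,11) (17,20)]
4. After y ≤ 13: [(13,13) (13,11) (179/10,11) (177/10,13)]
5. Canonical ring: [(13,11) (179/10,11) (177/10,13) (13,13)]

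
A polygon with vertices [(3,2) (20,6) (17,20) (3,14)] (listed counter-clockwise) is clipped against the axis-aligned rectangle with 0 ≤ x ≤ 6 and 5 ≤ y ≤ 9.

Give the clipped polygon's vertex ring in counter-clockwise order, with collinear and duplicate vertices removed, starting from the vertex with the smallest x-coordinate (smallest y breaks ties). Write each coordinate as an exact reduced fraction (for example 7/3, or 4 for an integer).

1. After x ≥ 0: [(3,2) (20,6) (17,20) (3,14)]
2. After x ≤ 6: [(3,2) (6,46/17) (6,107/7) (3,14)]
3. After y ≥ 5: [(3,5) (6,5) (6,107/7) (3,14)]
4. After y ≤ 9: [(3,9) (3,5) (6,5) (6,9)]
5. Canonical ring: [(3,5) (6,5) (6,9) (3,9)]

Clipped polygon: [(3,5) (6,5) (6,9) (3,9)]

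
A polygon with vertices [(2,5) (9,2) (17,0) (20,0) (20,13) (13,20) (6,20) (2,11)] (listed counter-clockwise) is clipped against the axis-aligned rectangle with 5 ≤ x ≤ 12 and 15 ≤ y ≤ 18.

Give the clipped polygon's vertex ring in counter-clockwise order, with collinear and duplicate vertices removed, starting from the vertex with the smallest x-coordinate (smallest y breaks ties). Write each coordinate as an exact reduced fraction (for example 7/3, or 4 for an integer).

1. After x ≥ 5: [(5,26/7) (9,2) (17,0) (20,0) (20,13) (13,20) (6,20) (5,71/4)]
2. After x ≤ 12: [(5,26/7) (9,2) (12,5/4) (12,20) (6,20) (5,71/4)]
3. After y ≥ 15: [(5,15) (12,15) (12,20) (6,20) (5,71/4)]
4. After y ≤ 18: [(5,15) (12,15) (12,18) (46/9,18) (5,71/4)]
5. Canonical ring: [(5,15) (12,15) (12,18) (46/9,18) (5,71/4)]

Clipped polygon: [(5,15) (12,15) (12,18) (46/9,18) (5,71/4)]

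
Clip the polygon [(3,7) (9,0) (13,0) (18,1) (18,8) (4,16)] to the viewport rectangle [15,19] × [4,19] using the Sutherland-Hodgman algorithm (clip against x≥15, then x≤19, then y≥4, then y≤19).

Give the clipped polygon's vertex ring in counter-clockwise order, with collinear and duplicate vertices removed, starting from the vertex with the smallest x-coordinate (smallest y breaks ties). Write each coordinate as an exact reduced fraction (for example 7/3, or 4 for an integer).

1. After x ≥ 15: [(15,2/5) (18,1) (18,8) (15,68/7)]
2. After x ≤ 19: [(15,2/5) (18,1) (18,8) (15,68/7)]
3. After y ≥ 4: [(15,4) (18,4) (18,8) (15,68/7)]
4. After y ≤ 19: [(15,4) (18,4) (18,8) (15,68/7)]
5. Canonical ring: [(15,4) (18,4) (18,8) (15,68/7)]

Clipped polygon: [(15,4) (18,4) (18,8) (15,68/7)]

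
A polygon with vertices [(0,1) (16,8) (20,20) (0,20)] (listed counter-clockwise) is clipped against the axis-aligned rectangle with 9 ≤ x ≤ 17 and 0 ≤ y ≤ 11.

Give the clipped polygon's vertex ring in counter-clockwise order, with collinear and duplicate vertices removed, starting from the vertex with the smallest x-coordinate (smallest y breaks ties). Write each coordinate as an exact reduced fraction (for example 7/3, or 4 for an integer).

Clipped polygon: [(9,79/16) (16,8) (17,11) (9,11)]

1. After x ≥ 9: [(9,79/16) (16,8) (20,20) (9,20)]
2. After x ≤ 17: [(9,79/16) (16,8) (17,11) (17,20) (9,20)]
3. After y ≥ 0: [(9,79/16) (16,8) (17,11) (17,20) (9,20)]
4. After y ≤ 11: [(9,11) (9,79/16) (16,8) (17,11) (17,11)]
5. Canonical ring: [(9,79/16) (16,8) (17,11) (9,11)]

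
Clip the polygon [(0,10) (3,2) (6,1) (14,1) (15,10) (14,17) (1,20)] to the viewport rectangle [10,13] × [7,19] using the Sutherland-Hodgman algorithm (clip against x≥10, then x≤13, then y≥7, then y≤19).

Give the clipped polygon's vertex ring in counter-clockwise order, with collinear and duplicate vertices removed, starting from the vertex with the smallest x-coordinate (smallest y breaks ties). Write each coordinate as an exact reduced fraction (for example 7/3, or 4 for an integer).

Clipped polygon: [(10,7) (13,7) (13,224/13) (10,233/13)]

1. After x ≥ 10: [(10,1) (14,1) (15,10) (14,17) (10,233/13)]
2. After x ≤ 13: [(10,1) (13,1) (13,224/13) (10,233/13)]
3. After y ≥ 7: [(10,7) (13,7) (13,224/13) (10,233/13)]
4. After y ≤ 19: [(10,7) (13,7) (13,224/13) (10,233/13)]
5. Canonical ring: [(10,7) (13,7) (13,224/13) (10,233/13)]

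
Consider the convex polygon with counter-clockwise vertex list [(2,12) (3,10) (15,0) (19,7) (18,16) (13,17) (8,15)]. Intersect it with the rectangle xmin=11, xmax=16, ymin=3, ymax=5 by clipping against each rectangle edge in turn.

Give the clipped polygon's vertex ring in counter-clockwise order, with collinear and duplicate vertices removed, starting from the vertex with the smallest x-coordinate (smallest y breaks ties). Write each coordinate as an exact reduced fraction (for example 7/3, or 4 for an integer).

1. After x ≥ 11: [(11,10/3) (15,0) (19,7) (18,16) (13,17) (11,81/5)]
2. After x ≤ 16: [(11,10/3) (15,0) (16,7/4) (16,82/5) (13,17) (11,81/5)]
3. After y ≥ 3: [(11,10/3) (57/5,3) (16,3) (16,82/5) (13,17) (11,81/5)]
4. After y ≤ 5: [(11,5) (11,10/3) (57/5,3) (16,3) (16,5)]
5. Canonical ring: [(11,10/3) (57/5,3) (16,3) (16,5) (11,5)]

Clipped polygon: [(11,10/3) (57/5,3) (16,3) (16,5) (11,5)]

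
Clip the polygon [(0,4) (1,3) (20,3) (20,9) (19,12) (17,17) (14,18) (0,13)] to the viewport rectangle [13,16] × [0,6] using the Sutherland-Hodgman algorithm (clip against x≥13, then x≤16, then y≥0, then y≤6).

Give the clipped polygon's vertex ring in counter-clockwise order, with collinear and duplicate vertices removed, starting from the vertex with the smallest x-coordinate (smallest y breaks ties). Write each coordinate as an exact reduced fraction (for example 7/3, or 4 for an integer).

Clipped polygon: [(13,3) (16,3) (16,6) (13,6)]

1. After x ≥ 13: [(13,3) (20,3) (20,9) (19,12) (17,17) (14,18) (13,247/14)]
2. After x ≤ 16: [(13,3) (16,3) (16,52/3) (14,18) (13,247/14)]
3. After y ≥ 0: [(13,3) (16,3) (16,52/3) (14,18) (13,247/14)]
4. After y ≤ 6: [(13,6) (13,3) (16,3) (16,6)]
5. Canonical ring: [(13,3) (16,3) (16,6) (13,6)]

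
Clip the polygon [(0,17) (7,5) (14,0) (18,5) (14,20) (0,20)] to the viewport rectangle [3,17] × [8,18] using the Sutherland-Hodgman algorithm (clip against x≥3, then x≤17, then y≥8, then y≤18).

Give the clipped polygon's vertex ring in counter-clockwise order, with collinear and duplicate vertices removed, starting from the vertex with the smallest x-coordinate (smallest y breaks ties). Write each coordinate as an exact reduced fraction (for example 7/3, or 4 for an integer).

1. After x ≥ 3: [(3,83/7) (7,5) (14,0) (18,5) (14,20) (3,20)]
2. After x ≤ 17: [(3,83/7) (7,5) (14,0) (17,15/4) (17,35/4) (14,20) (3,20)]
3. After y ≥ 8: [(3,83/7) (21/4,8) (17,8) (17,35/4) (14,20) (3,20)]
4. After y ≤ 18: [(3,18) (3,83/7) (21/4,8) (17,8) (17,35/4) (218/15,18)]
5. Canonical ring: [(3,83/7) (21/4,8) (17,8) (17,35/4) (218/15,18) (3,18)]

Clipped polygon: [(3,83/7) (21/4,8) (17,8) (17,35/4) (218/15,18) (3,18)]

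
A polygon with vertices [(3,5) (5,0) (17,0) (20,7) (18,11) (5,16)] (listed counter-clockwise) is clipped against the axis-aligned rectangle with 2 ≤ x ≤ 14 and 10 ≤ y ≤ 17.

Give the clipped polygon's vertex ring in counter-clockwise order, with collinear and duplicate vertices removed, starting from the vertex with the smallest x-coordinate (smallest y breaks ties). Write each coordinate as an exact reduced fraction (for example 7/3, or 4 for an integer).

Clipped polygon: [(43/11,10) (14,10) (14,163/13) (5,16)]

1. After x ≥ 2: [(3,5) (5,0) (17,0) (20,7) (18,11) (5,16)]
2. After x ≤ 14: [(3,5) (5,0) (14,0) (14,163/13) (5,16)]
3. After y ≥ 10: [(43/11,10) (14,10) (14,163/13) (5,16)]
4. After y ≤ 17: [(43/11,10) (14,10) (14,163/13) (5,16)]
5. Canonical ring: [(43/11,10) (14,10) (14,163/13) (5,16)]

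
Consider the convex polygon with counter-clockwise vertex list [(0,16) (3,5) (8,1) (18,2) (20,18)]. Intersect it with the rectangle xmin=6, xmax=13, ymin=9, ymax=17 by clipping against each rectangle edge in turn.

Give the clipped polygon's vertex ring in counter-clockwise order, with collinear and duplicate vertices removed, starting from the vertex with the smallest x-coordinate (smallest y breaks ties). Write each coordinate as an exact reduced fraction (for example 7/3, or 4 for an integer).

Clipped polygon: [(6,9) (13,9) (13,17) (10,17) (6,83/5)]

1. After x ≥ 6: [(6,83/5) (6,13/5) (8,1) (18,2) (20,18)]
2. After x ≤ 13: [(13,173/10) (6,83/5) (6,13/5) (8,1) (13,3/2)]
3. After y ≥ 9: [(13,9) (13,173/10) (6,83/5) (6,9)]
4. After y ≤ 17: [(13,9) (13,17) (10,17) (6,83/5) (6,9)]
5. Canonical ring: [(6,9) (13,9) (13,17) (10,17) (6,83/5)]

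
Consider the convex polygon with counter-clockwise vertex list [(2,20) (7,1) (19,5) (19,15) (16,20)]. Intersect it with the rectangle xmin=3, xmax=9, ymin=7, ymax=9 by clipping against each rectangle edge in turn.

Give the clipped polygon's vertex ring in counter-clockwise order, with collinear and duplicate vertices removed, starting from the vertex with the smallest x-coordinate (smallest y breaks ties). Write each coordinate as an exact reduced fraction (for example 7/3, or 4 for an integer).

1. After x ≥ 3: [(3,20) (3,81/5) (7,1) (19,5) (19,15) (16,20)]
2. After x ≤ 9: [(9,20) (3,20) (3,81/5) (7,1) (9,5/3)]
3. After y ≥ 7: [(9,7) (9,20) (3,20) (3,81/5) (103/19,7)]
4. After y ≤ 9: [(9,7) (9,9) (93/19,9) (103/19,7)]
5. Canonical ring: [(93/19,9) (103/19,7) (9,7) (9,9)]

Clipped polygon: [(93/19,9) (103/19,7) (9,7) (9,9)]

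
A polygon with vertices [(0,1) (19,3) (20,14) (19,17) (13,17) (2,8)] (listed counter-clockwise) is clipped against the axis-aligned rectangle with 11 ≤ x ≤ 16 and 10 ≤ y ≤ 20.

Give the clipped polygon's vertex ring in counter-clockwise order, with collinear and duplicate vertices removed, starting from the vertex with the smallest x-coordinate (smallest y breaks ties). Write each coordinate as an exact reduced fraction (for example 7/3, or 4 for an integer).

Clipped polygon: [(11,10) (16,10) (16,17) (13,17) (11,169/11)]

1. After x ≥ 11: [(11,41/19) (19,3) (20,14) (19,17) (13,17) (11,169/11)]
2. After x ≤ 16: [(11,41/19) (16,51/19) (16,17) (13,17) (11,169/11)]
3. After y ≥ 10: [(11,10) (16,10) (16,17) (13,17) (11,169/11)]
4. After y ≤ 20: [(11,10) (16,10) (16,17) (13,17) (11,169/11)]
5. Canonical ring: [(11,10) (16,10) (16,17) (13,17) (11,169/11)]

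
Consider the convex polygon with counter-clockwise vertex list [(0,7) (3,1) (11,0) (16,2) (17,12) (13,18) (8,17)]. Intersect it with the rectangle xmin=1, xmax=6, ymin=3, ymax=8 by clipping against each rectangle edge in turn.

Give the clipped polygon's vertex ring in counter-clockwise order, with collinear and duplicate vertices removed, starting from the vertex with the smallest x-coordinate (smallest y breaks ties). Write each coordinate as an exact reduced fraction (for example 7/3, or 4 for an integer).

1. After x ≥ 1: [(1,33/4) (1,5) (3,1) (11,0) (16,2) (17,12) (13,18) (8,17)]
2. After x ≤ 6: [(6,29/2) (1,33/4) (1,5) (3,1) (6,5/8)]
3. After y ≥ 3: [(6,3) (6,29/2) (1,33/4) (1,5) (2,3)]
4. After y ≤ 8: [(6,3) (6,8) (1,8) (1,5) (2,3)]
5. Canonical ring: [(1,5) (2,3) (6,3) (6,8) (1,8)]

Clipped polygon: [(1,5) (2,3) (6,3) (6,8) (1,8)]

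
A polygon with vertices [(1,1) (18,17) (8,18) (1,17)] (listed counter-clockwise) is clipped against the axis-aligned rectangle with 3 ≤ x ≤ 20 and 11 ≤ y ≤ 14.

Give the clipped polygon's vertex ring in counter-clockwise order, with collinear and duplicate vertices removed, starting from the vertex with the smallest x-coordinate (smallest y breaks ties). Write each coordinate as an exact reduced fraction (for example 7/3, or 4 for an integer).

Clipped polygon: [(3,11) (93/8,11) (237/16,14) (3,14)]

1. After x ≥ 3: [(3,49/17) (18,17) (8,18) (3,121/7)]
2. After x ≤ 20: [(3,49/17) (18,17) (8,18) (3,121/7)]
3. After y ≥ 11: [(3,11) (93/8,11) (18,17) (8,18) (3,121/7)]
4. After y ≤ 14: [(3,14) (3,11) (93/8,11) (237/16,14)]
5. Canonical ring: [(3,11) (93/8,11) (237/16,14) (3,14)]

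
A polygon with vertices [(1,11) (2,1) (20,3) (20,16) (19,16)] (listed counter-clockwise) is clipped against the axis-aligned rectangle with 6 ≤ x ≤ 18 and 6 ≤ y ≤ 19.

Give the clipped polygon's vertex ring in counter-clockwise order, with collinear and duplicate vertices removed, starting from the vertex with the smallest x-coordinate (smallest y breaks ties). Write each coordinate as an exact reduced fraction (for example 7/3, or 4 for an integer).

1. After x ≥ 6: [(6,223/18) (6,13/9) (20,3) (20,16) (19,16)]
2. After x ≤ 18: [(18,283/18) (6,223/18) (6,13/9) (18,25/9)]
3. After y ≥ 6: [(18,6) (18,283/18) (6,223/18) (6,6)]
4. After y ≤ 19: [(18,6) (18,283/18) (6,223/18) (6,6)]
5. Canonical ring: [(6,6) (18,6) (18,283/18) (6,223/18)]

Clipped polygon: [(6,6) (18,6) (18,283/18) (6,223/18)]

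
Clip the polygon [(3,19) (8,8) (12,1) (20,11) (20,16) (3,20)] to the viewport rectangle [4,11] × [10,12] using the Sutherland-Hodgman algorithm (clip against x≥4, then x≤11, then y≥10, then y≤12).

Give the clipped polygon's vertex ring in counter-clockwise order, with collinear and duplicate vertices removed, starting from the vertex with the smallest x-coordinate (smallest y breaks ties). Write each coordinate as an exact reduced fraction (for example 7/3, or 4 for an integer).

1. After x ≥ 4: [(4,84/5) (8,8) (12,1) (20,11) (20,16) (4,336/17)]
2. After x ≤ 11: [(4,84/5) (8,8) (11,11/4) (11,308/17) (4,336/17)]
3. After y ≥ 10: [(4,84/5) (78/11,10) (11,10) (11,308/17) (4,336/17)]
4. After y ≤ 12: [(68/11,12) (78/11,10) (11,10) (11,12)]
5. Canonical ring: [(68/11,12) (78/11,10) (11,10) (11,12)]

Clipped polygon: [(68/11,12) (78/11,10) (11,10) (11,12)]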